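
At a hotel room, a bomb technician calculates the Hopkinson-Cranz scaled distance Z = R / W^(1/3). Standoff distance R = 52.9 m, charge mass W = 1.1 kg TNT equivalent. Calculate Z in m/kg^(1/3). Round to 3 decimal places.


Scaled distance calculation:
W^(1/3) = 1.1^(1/3) = 1.03228
Z = R / W^(1/3) = 52.9 / 1.03228
Z = 51.246 m/kg^(1/3)

51.246


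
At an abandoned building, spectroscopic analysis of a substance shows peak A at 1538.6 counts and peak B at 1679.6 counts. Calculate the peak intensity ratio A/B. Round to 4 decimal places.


Spectral peak ratio:
Peak A = 1538.6 counts
Peak B = 1679.6 counts
Ratio = 1538.6 / 1679.6 = 0.9161

0.9161


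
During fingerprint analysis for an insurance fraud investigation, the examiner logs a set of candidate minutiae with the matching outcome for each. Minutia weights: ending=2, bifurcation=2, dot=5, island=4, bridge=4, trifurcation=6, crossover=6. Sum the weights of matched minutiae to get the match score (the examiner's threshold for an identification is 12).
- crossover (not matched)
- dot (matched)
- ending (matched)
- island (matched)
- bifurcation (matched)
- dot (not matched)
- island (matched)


Weighted minutiae match score:
  crossover: not matched, +0
  dot: matched, +5 (running total 5)
  ending: matched, +2 (running total 7)
  island: matched, +4 (running total 11)
  bifurcation: matched, +2 (running total 13)
  dot: not matched, +0
  island: matched, +4 (running total 17)
Total score = 17
Threshold = 12; verdict = identification

17


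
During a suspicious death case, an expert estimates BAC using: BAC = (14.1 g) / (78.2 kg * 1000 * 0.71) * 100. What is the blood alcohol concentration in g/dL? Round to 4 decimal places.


Applying the Widmark formula:
BAC = (dose_g / (body_wt * 1000 * r)) * 100
Denominator = 78.2 * 1000 * 0.71 = 55522
BAC = (14.1 / 55522) * 100
BAC = 0.0254 g/dL

0.0254


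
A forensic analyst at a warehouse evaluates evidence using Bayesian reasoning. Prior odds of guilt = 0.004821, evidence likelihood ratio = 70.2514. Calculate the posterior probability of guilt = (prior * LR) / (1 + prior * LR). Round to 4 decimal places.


Bayesian evidence evaluation:
Posterior odds = prior_odds * LR = 0.004821 * 70.2514 = 0.338682
Posterior probability = posterior_odds / (1 + posterior_odds)
= 0.338682 / (1 + 0.338682)
= 0.338682 / 1.338682
= 0.2530

0.2530


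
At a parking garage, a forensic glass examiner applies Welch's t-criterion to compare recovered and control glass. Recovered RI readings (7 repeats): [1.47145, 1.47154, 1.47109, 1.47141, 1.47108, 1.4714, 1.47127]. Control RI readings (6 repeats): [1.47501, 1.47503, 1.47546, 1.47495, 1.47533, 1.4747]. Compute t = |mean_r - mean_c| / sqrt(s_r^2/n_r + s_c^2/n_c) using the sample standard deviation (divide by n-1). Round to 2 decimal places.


Welch's t-criterion for glass RI comparison:
Recovered mean = sum / n_r = 10.29924 / 7 = 1.47132
Control mean = sum / n_c = 8.85048 / 6 = 1.47508
Recovered sample variance s_r^2 = 3.21333e-08
Control sample variance s_c^2 = 7.512e-08
Welch SE (unpooled) = sqrt(s_r^2/n_r + s_c^2/n_c) = sqrt(4.59048e-09 + 1.252e-08) = sqrt(1.71105e-08) = 0.000130807
|mean_r - mean_c| = 0.00376
t = 0.00376 / 0.000130807 = 28.74

28.74


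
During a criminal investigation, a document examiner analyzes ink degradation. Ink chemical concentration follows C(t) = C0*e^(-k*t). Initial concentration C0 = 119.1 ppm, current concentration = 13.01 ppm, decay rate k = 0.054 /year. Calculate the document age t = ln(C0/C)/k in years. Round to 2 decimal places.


Document age estimation:
C0/C = 119.1 / 13.01 = 9.154497
ln(C0/C) = 2.214245
t = 2.214245 / 0.054 = 41.00 years

41.00


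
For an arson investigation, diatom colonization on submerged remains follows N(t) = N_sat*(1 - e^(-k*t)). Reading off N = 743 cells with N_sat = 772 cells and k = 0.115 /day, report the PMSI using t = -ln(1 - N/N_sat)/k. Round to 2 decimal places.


PMSI from diatom colonization curve:
N / N_sat = 743 / 772 = 0.962435
1 - N/N_sat = 0.037565
ln(1 - N/N_sat) = -3.281683
t = -ln(1 - N/N_sat) / k = -(-3.281683) / 0.115 = 28.54 days

28.54


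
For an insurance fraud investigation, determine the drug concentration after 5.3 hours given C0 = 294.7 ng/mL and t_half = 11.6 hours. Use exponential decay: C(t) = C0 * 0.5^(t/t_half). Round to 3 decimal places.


Drug concentration decay:
Number of half-lives = t / t_half = 5.3 / 11.6 = 0.456897
Decay factor = 0.5^0.456897 = 0.72855157
C(t) = 294.7 * 0.72855157 = 214.704 ng/mL

214.704


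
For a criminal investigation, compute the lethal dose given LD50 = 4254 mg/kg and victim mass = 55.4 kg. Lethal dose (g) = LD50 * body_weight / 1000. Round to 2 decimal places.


Lethal dose calculation:
Lethal dose = LD50 * body_weight / 1000
= 4254 * 55.4 / 1000
= 235671.6 / 1000
= 235.67 g

235.67


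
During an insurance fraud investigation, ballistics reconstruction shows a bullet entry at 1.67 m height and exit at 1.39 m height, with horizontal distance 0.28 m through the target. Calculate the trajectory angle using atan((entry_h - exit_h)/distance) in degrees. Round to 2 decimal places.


Bullet trajectory angle:
Height difference = 1.67 - 1.39 = 0.28 m
angle = atan(0.28 / 0.28)
angle = atan(1)
angle = 45.00 degrees

45.00


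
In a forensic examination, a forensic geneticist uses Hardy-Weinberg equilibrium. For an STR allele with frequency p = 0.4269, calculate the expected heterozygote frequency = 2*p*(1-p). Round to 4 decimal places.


Hardy-Weinberg heterozygote frequency:
q = 1 - p = 1 - 0.4269 = 0.5731
2pq = 2 * 0.4269 * 0.5731 = 0.4893

0.4893


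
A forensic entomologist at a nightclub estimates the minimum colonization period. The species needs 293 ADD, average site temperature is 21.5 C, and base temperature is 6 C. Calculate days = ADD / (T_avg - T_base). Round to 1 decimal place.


Insect development time:
Effective temperature = avg_temp - T_base = 21.5 - 6 = 15.5 C
Days = ADD / effective_temp = 293 / 15.5 = 18.9 days

18.9


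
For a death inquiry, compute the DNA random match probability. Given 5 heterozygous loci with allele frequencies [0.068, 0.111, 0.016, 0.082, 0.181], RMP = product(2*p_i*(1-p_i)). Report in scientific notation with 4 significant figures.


Computing RMP for 5 loci:
Locus 1: 2 * 0.068 * 0.932 = 0.126752
Locus 2: 2 * 0.111 * 0.889 = 0.197358
Locus 3: 2 * 0.016 * 0.984 = 0.031488
Locus 4: 2 * 0.082 * 0.918 = 0.150552
Locus 5: 2 * 0.181 * 0.819 = 0.296478
RMP = 3.516e-05

3.516e-05


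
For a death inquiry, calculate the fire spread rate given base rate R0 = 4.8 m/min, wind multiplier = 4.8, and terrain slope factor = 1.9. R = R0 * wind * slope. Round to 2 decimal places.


Fire spread rate calculation:
R = R0 * wind_factor * slope_factor
= 4.8 * 4.8 * 1.9
= 23.04 * 1.9
= 43.78 m/min

43.78


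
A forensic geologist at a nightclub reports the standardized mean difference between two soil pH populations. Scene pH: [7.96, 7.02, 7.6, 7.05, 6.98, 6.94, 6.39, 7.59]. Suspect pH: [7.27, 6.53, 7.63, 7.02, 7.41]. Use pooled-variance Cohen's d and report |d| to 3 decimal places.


Pooled-variance Cohen's d for soil pH comparison:
Scene mean = 57.53 / 8 = 7.19125
Suspect mean = 35.86 / 5 = 7.172
Scene sample variance s_s^2 = 0.245155
Suspect sample variance s_c^2 = 0.17782
Pooled variance = ((n_s-1)*s_s^2 + (n_c-1)*s_c^2) / (n_s + n_c - 2) = 0.22067
Pooled SD = sqrt(0.22067) = 0.469755
Mean difference = 0.01925
|d| = |0.01925| / 0.469755 = 0.041

0.041


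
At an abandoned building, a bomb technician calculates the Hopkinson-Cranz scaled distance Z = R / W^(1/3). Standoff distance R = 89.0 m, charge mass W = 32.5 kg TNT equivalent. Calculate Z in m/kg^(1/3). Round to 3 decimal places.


Scaled distance calculation:
W^(1/3) = 32.5^(1/3) = 3.191252
Z = R / W^(1/3) = 89.0 / 3.191252
Z = 27.889 m/kg^(1/3)

27.889


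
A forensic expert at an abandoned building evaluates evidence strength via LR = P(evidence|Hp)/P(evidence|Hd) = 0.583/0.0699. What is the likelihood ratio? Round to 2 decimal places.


Likelihood ratio calculation:
LR = P(E|Hp) / P(E|Hd)
LR = 0.583 / 0.0699
LR = 8.34

8.34


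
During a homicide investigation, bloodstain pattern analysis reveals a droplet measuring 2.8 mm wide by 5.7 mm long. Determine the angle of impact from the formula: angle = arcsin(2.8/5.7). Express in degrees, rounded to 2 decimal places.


Blood spatter impact angle calculation:
width / length = 2.8 / 5.7 = 0.491228
angle = arcsin(0.491228)
angle = 29.42 degrees

29.42


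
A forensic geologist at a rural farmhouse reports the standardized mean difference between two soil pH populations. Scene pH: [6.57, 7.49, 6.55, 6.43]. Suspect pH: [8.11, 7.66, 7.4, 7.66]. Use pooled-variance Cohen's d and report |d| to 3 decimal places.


Pooled-variance Cohen's d for soil pH comparison:
Scene mean = 27.04 / 4 = 6.76
Suspect mean = 30.83 / 4 = 7.7075
Scene sample variance s_s^2 = 0.240667
Suspect sample variance s_c^2 = 0.087025
Pooled variance = ((n_s-1)*s_s^2 + (n_c-1)*s_c^2) / (n_s + n_c - 2) = 0.163846
Pooled SD = sqrt(0.163846) = 0.404779
Mean difference = -0.9475
|d| = |-0.9475| / 0.404779 = 2.341

2.341


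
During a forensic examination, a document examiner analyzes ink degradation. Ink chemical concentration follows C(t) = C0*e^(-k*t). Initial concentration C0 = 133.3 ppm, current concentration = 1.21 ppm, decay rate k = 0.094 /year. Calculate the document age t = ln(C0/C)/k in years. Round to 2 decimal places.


Document age estimation:
C0/C = 133.3 / 1.21 = 110.165289
ln(C0/C) = 4.701982
t = 4.701982 / 0.094 = 50.02 years

50.02


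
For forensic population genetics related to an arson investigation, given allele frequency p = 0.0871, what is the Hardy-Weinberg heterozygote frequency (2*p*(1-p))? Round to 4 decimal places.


Hardy-Weinberg heterozygote frequency:
q = 1 - p = 1 - 0.0871 = 0.9129
2pq = 2 * 0.0871 * 0.9129 = 0.1590

0.1590


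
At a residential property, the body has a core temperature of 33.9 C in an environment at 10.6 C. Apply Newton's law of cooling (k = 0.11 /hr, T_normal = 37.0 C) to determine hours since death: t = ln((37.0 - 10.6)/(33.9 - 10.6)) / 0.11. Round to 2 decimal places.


Using Newton's law of cooling:
t = ln((T_normal - T_ambient) / (T_body - T_ambient)) / k
T_normal - T_ambient = 26.4
T_body - T_ambient = 23.3
Ratio = 1.133047
ln(ratio) = 0.12491
t = 0.12491 / 0.11 = 1.14 hours

1.14


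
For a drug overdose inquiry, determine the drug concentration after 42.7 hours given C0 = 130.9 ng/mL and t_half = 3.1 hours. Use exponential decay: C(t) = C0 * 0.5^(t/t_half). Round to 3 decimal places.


Drug concentration decay:
Number of half-lives = t / t_half = 42.7 / 3.1 = 13.774194
Decay factor = 0.5^13.774194 = 0.00007138
C(t) = 130.9 * 0.00007138 = 0.009 ng/mL

0.009


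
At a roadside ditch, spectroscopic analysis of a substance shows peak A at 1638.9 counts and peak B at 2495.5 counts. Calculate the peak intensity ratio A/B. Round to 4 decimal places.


Spectral peak ratio:
Peak A = 1638.9 counts
Peak B = 2495.5 counts
Ratio = 1638.9 / 2495.5 = 0.6567

0.6567


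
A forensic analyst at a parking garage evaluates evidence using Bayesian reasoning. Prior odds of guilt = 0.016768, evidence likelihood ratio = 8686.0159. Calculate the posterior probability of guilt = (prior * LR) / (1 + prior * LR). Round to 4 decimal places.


Bayesian evidence evaluation:
Posterior odds = prior_odds * LR = 0.016768 * 8686.0159 = 145.6471
Posterior probability = posterior_odds / (1 + posterior_odds)
= 145.6471 / (1 + 145.6471)
= 145.6471 / 146.6471
= 0.9932

0.9932


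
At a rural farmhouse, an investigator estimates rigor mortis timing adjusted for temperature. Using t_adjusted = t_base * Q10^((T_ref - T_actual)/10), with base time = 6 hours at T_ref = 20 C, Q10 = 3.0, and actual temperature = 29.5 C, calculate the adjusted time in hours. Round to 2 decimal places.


Rigor mortis time adjustment:
Exponent = (T_ref - T_actual) / 10 = (20 - 29.5) / 10 = -0.95
Q10 factor = 3.0^-0.95 = 0.35216
t_adjusted = 6 * 0.35216 = 2.11 hours

2.11


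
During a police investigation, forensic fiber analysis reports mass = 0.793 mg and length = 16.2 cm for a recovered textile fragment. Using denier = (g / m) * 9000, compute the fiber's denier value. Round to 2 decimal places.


Denier calculation:
Mass in grams = 0.793 mg / 1000 = 0.000793 g
Length in meters = 16.2 cm / 100 = 0.162 m
Linear density = mass / length = 0.000793 / 0.162 = 0.00489506 g/m
Denier = (g/m) * 9000 = 0.00489506 * 9000 = 44.06

44.06


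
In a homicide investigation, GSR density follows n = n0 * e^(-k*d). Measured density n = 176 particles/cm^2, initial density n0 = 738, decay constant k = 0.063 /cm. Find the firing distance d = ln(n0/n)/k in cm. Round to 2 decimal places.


GSR distance calculation:
n0/n = 738 / 176 = 4.193182
ln(n0/n) = 1.43346
d = 1.43346 / 0.063 = 22.75 cm

22.75


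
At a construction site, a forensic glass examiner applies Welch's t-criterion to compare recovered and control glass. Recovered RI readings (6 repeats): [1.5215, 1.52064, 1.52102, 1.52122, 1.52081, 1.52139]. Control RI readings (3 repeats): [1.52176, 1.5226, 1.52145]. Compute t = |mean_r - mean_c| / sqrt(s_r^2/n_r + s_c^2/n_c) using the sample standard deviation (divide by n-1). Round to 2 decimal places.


Welch's t-criterion for glass RI comparison:
Recovered mean = sum / n_r = 9.12658 / 6 = 1.5210967
Control mean = sum / n_c = 4.56581 / 3 = 1.5219367
Recovered sample variance s_r^2 = 1.12107e-07
Control sample variance s_c^2 = 3.54033e-07
Welch SE (unpooled) = sqrt(s_r^2/n_r + s_c^2/n_c) = sqrt(1.86844e-08 + 1.18011e-07) = sqrt(1.36695e-07) = 0.000369723
|mean_r - mean_c| = 0.00084
t = 0.00084 / 0.000369723 = 2.27

2.27


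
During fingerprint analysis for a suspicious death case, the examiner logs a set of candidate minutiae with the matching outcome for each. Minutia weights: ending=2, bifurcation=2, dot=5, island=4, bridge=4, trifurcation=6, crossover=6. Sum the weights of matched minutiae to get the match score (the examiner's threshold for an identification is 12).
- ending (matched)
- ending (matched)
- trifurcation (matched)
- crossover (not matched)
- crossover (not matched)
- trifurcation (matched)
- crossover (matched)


Weighted minutiae match score:
  ending: matched, +2 (running total 2)
  ending: matched, +2 (running total 4)
  trifurcation: matched, +6 (running total 10)
  crossover: not matched, +0
  crossover: not matched, +0
  trifurcation: matched, +6 (running total 16)
  crossover: matched, +6 (running total 22)
Total score = 22
Threshold = 12; verdict = identification

22


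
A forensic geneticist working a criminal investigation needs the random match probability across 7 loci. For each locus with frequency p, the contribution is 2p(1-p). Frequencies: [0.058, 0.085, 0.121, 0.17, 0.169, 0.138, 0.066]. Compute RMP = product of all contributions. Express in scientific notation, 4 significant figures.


Computing RMP for 7 loci:
Locus 1: 2 * 0.058 * 0.942 = 0.109272
Locus 2: 2 * 0.085 * 0.915 = 0.15555
Locus 3: 2 * 0.121 * 0.879 = 0.212718
Locus 4: 2 * 0.17 * 0.83 = 0.2822
Locus 5: 2 * 0.169 * 0.831 = 0.280878
Locus 6: 2 * 0.138 * 0.862 = 0.237912
Locus 7: 2 * 0.066 * 0.934 = 0.123288
RMP = 8.406e-06

8.406e-06


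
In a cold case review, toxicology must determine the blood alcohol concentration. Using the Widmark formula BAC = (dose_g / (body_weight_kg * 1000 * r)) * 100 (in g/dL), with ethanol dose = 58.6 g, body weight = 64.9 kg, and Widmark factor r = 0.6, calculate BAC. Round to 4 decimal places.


Applying the Widmark formula:
BAC = (dose_g / (body_wt * 1000 * r)) * 100
Denominator = 64.9 * 1000 * 0.6 = 38940
BAC = (58.6 / 38940) * 100
BAC = 0.1505 g/dL

0.1505


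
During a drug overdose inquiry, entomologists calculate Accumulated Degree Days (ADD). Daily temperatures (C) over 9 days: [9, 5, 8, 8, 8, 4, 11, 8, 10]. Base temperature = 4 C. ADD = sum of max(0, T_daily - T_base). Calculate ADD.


Computing ADD day by day:
Day 1: max(0, 9 - 4) = 5
Day 2: max(0, 5 - 4) = 1
Day 3: max(0, 8 - 4) = 4
Day 4: max(0, 8 - 4) = 4
Day 5: max(0, 8 - 4) = 4
Day 6: max(0, 4 - 4) = 0
Day 7: max(0, 11 - 4) = 7
Day 8: max(0, 8 - 4) = 4
Day 9: max(0, 10 - 4) = 6
Total ADD = 35

35


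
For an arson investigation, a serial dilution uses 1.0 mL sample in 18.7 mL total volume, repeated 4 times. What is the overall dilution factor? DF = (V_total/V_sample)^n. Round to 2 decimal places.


Dilution factor calculation:
Single dilution = V_total / V_sample = 18.7 / 1.0 ≈ 18.7
Number of dilutions = 4
Total DF = (18.7 / 1.0)^4 (full precision, rounded at the end) = 122283.10

122283.10


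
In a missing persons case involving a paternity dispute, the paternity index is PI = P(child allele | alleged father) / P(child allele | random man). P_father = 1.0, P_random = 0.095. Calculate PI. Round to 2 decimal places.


Paternity Index calculation:
PI = P(allele|father) / P(allele|random)
PI = 1.0 / 0.095
PI = 10.53

10.53


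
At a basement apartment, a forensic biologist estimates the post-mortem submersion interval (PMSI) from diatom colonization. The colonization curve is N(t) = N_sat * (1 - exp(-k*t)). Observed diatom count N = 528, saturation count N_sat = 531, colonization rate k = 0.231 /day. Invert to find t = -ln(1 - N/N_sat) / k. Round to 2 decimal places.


PMSI from diatom colonization curve:
N / N_sat = 528 / 531 = 0.99435
1 - N/N_sat = 0.00565
ln(1 - N/N_sat) = -5.1761
t = -ln(1 - N/N_sat) / k = -(-5.1761) / 0.231 = 22.41 days

22.41


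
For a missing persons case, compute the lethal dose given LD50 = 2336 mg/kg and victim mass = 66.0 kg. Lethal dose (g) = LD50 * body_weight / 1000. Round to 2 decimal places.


Lethal dose calculation:
Lethal dose = LD50 * body_weight / 1000
= 2336 * 66.0 / 1000
= 154176 / 1000
= 154.18 g

154.18


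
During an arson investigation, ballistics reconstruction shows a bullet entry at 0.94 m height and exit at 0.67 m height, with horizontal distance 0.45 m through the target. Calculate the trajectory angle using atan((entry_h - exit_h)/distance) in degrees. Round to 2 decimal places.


Bullet trajectory angle:
Height difference = 0.94 - 0.67 = 0.27 m
angle = atan(0.27 / 0.45)
angle = atan(0.6)
angle = 30.96 degrees

30.96


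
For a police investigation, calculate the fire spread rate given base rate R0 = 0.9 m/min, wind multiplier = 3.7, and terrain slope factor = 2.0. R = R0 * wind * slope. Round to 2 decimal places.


Fire spread rate calculation:
R = R0 * wind_factor * slope_factor
= 0.9 * 3.7 * 2.0
= 3.33 * 2.0
= 6.66 m/min

6.66


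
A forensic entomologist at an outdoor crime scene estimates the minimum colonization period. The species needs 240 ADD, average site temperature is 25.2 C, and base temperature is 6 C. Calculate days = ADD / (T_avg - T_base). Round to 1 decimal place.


Insect development time:
Effective temperature = avg_temp - T_base = 25.2 - 6 = 19.2 C
Days = ADD / effective_temp = 240 / 19.2 = 12.5 days

12.5


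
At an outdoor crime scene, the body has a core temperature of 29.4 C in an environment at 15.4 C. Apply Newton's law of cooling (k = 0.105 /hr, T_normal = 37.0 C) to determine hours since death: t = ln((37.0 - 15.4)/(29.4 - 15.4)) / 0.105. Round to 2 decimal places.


Using Newton's law of cooling:
t = ln((T_normal - T_ambient) / (T_body - T_ambient)) / k
T_normal - T_ambient = 21.6
T_body - T_ambient = 14.0
Ratio = 1.542857
ln(ratio) = 0.433636
t = 0.433636 / 0.105 = 4.13 hours

4.13


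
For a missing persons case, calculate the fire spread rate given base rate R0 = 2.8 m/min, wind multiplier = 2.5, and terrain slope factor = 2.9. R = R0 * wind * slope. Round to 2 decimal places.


Fire spread rate calculation:
R = R0 * wind_factor * slope_factor
= 2.8 * 2.5 * 2.9
= 7 * 2.9
= 20.30 m/min

20.30


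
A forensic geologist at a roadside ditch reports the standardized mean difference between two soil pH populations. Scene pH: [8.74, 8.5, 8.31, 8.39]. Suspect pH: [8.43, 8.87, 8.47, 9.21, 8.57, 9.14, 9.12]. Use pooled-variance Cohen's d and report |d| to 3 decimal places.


Pooled-variance Cohen's d for soil pH comparison:
Scene mean = 33.94 / 4 = 8.485
Suspect mean = 61.81 / 7 = 8.83
Scene sample variance s_s^2 = 0.034967
Suspect sample variance s_c^2 = 0.1139
Pooled variance = ((n_s-1)*s_s^2 + (n_c-1)*s_c^2) / (n_s + n_c - 2) = 0.087589
Pooled SD = sqrt(0.087589) = 0.295954
Mean difference = -0.345
|d| = |-0.345| / 0.295954 = 1.166

1.166


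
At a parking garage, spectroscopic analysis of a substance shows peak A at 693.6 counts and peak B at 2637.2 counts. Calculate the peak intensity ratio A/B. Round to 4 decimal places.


Spectral peak ratio:
Peak A = 693.6 counts
Peak B = 2637.2 counts
Ratio = 693.6 / 2637.2 = 0.2630

0.2630


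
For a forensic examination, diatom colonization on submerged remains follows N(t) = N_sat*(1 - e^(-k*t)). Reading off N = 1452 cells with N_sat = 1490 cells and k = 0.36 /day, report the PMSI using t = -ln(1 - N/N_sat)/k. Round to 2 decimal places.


PMSI from diatom colonization curve:
N / N_sat = 1452 / 1490 = 0.974497
1 - N/N_sat = 0.025503
ln(1 - N/N_sat) = -3.668959
t = -ln(1 - N/N_sat) / k = -(-3.668959) / 0.36 = 10.19 days

10.19


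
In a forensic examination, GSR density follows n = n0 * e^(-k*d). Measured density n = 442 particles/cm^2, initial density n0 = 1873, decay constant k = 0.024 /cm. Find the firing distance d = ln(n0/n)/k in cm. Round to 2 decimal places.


GSR distance calculation:
n0/n = 1873 / 442 = 4.237557
ln(n0/n) = 1.443987
d = 1.443987 / 0.024 = 60.17 cm

60.17


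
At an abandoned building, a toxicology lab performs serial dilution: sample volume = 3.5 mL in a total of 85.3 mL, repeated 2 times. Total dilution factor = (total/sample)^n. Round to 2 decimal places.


Dilution factor calculation:
Single dilution = V_total / V_sample = 85.3 / 3.5 ≈ 24.371429
Number of dilutions = 2
Total DF = (85.3 / 3.5)^2 (full precision, rounded at the end) = 593.97

593.97


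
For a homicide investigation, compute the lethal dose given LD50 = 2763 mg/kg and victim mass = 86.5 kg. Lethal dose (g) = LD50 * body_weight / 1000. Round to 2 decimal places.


Lethal dose calculation:
Lethal dose = LD50 * body_weight / 1000
= 2763 * 86.5 / 1000
= 238999.5 / 1000
= 239.00 g

239.00


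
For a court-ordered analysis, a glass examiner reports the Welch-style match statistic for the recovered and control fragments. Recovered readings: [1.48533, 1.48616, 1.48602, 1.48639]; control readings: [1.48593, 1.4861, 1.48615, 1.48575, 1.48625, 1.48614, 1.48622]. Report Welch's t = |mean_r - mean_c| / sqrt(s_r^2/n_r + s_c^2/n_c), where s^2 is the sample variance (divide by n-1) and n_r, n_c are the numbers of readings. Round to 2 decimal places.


Welch's t-criterion for glass RI comparison:
Recovered mean = sum / n_r = 5.9439 / 4 = 1.485975
Control mean = sum / n_c = 10.40254 / 7 = 1.4860771
Recovered sample variance s_r^2 = 2.08167e-07
Control sample variance s_c^2 = 3.14571e-08
Welch SE (unpooled) = sqrt(s_r^2/n_r + s_c^2/n_c) = sqrt(5.20417e-08 + 4.49388e-09) = sqrt(5.65356e-08) = 0.000237772
|mean_r - mean_c| = 0.000102143
t = 0.000102143 / 0.000237772 = 0.43

0.43


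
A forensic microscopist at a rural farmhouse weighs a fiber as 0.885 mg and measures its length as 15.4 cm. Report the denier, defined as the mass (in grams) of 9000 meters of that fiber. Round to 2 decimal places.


Denier calculation:
Mass in grams = 0.885 mg / 1000 = 0.000885 g
Length in meters = 15.4 cm / 100 = 0.154 m
Linear density = mass / length = 0.000885 / 0.154 = 0.00574675 g/m
Denier = (g/m) * 9000 = 0.00574675 * 9000 = 51.72

51.72


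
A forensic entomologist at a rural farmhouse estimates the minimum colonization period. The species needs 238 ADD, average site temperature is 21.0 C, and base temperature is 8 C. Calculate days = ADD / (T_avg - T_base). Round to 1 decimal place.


Insect development time:
Effective temperature = avg_temp - T_base = 21.0 - 8 = 13.0 C
Days = ADD / effective_temp = 238 / 13.0 = 18.3 days

18.3


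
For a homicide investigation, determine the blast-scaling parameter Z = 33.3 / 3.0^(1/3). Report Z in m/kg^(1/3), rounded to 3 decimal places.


Scaled distance calculation:
W^(1/3) = 3.0^(1/3) = 1.44225
Z = R / W^(1/3) = 33.3 / 1.44225
Z = 23.089 m/kg^(1/3)

23.089


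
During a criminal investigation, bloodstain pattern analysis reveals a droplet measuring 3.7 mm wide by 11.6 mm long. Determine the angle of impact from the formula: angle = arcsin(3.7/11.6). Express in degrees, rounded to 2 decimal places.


Blood spatter impact angle calculation:
width / length = 3.7 / 11.6 = 0.318966
angle = arcsin(0.318966)
angle = 18.60 degrees

18.60


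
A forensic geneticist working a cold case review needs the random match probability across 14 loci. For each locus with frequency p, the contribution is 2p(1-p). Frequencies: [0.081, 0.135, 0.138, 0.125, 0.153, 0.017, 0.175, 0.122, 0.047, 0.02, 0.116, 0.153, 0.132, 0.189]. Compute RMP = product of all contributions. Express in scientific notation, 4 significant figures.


Computing RMP for 14 loci:
Locus 1: 2 * 0.081 * 0.919 = 0.148878
Locus 2: 2 * 0.135 * 0.865 = 0.23355
Locus 3: 2 * 0.138 * 0.862 = 0.237912
Locus 4: 2 * 0.125 * 0.875 = 0.21875
Locus 5: 2 * 0.153 * 0.847 = 0.259182
Locus 6: 2 * 0.017 * 0.983 = 0.033422
Locus 7: 2 * 0.175 * 0.825 = 0.28875
Locus 8: 2 * 0.122 * 0.878 = 0.214232
Locus 9: 2 * 0.047 * 0.953 = 0.089582
Locus 10: 2 * 0.02 * 0.98 = 0.0392
Locus 11: 2 * 0.116 * 0.884 = 0.205088
Locus 12: 2 * 0.153 * 0.847 = 0.259182
Locus 13: 2 * 0.132 * 0.868 = 0.229152
Locus 14: 2 * 0.189 * 0.811 = 0.306558
RMP = 1.271e-11

1.271e-11


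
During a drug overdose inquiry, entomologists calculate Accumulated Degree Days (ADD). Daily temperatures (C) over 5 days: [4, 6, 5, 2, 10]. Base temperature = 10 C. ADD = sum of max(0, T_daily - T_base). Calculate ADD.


Computing ADD day by day:
Day 1: max(0, 4 - 10) = 0
Day 2: max(0, 6 - 10) = 0
Day 3: max(0, 5 - 10) = 0
Day 4: max(0, 2 - 10) = 0
Day 5: max(0, 10 - 10) = 0
Total ADD = 0

0


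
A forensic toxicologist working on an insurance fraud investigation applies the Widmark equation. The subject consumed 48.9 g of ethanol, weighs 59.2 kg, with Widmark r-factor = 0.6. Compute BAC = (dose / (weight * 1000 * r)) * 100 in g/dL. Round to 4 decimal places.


Applying the Widmark formula:
BAC = (dose_g / (body_wt * 1000 * r)) * 100
Denominator = 59.2 * 1000 * 0.6 = 35520
BAC = (48.9 / 35520) * 100
BAC = 0.1377 g/dL

0.1377


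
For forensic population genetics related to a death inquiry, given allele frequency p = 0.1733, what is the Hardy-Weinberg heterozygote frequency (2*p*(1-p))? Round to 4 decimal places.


Hardy-Weinberg heterozygote frequency:
q = 1 - p = 1 - 0.1733 = 0.8267
2pq = 2 * 0.1733 * 0.8267 = 0.2865

0.2865


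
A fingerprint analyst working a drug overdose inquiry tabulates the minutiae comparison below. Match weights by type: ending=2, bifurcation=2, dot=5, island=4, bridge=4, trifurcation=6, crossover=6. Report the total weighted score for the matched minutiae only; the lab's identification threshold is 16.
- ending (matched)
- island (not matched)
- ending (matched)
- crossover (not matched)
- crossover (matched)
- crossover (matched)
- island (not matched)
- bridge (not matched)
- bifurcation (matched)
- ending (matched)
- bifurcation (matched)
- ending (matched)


Weighted minutiae match score:
  ending: matched, +2 (running total 2)
  island: not matched, +0
  ending: matched, +2 (running total 4)
  crossover: not matched, +0
  crossover: matched, +6 (running total 10)
  crossover: matched, +6 (running total 16)
  island: not matched, +0
  bridge: not matched, +0
  bifurcation: matched, +2 (running total 18)
  ending: matched, +2 (running total 20)
  bifurcation: matched, +2 (running total 22)
  ending: matched, +2 (running total 24)
Total score = 24
Threshold = 16; verdict = identification

24


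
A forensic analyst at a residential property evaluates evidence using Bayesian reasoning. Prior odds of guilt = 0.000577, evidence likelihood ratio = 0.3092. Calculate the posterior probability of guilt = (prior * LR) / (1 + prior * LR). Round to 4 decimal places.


Bayesian evidence evaluation:
Posterior odds = prior_odds * LR = 0.000577 * 0.3092 = 0.0001784084
Posterior probability = posterior_odds / (1 + posterior_odds)
= 0.0001784084 / (1 + 0.0001784084)
= 0.0001784084 / 1.0001784084
= 0.0002

0.0002


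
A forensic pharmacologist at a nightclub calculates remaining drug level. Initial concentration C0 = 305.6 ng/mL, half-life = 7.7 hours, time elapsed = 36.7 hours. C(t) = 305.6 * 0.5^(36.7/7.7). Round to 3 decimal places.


Drug concentration decay:
Number of half-lives = t / t_half = 36.7 / 7.7 = 4.766234
Decay factor = 0.5^4.766234 = 0.03674689
C(t) = 305.6 * 0.03674689 = 11.230 ng/mL

11.230


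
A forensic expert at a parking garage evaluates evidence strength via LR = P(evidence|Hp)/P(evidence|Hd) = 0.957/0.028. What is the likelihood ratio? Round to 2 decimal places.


Likelihood ratio calculation:
LR = P(E|Hp) / P(E|Hd)
LR = 0.957 / 0.028
LR = 34.18

34.18


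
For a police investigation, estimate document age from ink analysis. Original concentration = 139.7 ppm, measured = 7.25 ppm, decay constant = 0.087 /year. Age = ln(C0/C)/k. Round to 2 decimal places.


Document age estimation:
C0/C = 139.7 / 7.25 = 19.268966
ln(C0/C) = 2.958496
t = 2.958496 / 0.087 = 34.01 years

34.01


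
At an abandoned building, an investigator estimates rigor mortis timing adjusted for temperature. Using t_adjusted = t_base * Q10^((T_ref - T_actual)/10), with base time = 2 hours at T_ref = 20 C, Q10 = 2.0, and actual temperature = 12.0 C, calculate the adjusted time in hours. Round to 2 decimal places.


Rigor mortis time adjustment:
Exponent = (T_ref - T_actual) / 10 = (20 - 12.0) / 10 = 0.8
Q10 factor = 2.0^0.8 = 1.7411
t_adjusted = 2 * 1.7411 = 3.48 hours

3.48


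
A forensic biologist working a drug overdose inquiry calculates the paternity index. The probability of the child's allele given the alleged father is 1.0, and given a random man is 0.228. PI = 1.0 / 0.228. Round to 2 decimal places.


Paternity Index calculation:
PI = P(allele|father) / P(allele|random)
PI = 1.0 / 0.228
PI = 4.39

4.39


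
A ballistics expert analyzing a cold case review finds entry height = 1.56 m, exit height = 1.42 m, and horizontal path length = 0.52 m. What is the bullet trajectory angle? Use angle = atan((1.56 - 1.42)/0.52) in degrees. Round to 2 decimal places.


Bullet trajectory angle:
Height difference = 1.56 - 1.42 = 0.14 m
angle = atan(0.14 / 0.52)
angle = atan(0.269231)
angle = 15.07 degrees

15.07


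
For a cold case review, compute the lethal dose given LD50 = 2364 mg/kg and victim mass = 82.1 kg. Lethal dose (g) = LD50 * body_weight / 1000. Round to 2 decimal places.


Lethal dose calculation:
Lethal dose = LD50 * body_weight / 1000
= 2364 * 82.1 / 1000
= 194084.4 / 1000
= 194.08 g

194.08


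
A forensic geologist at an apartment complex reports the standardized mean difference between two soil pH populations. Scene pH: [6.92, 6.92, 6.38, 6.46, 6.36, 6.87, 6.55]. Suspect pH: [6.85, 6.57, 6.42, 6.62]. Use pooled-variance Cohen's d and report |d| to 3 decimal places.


Pooled-variance Cohen's d for soil pH comparison:
Scene mean = 46.46 / 7 = 6.637143
Suspect mean = 26.46 / 4 = 6.615
Scene sample variance s_s^2 = 0.066024
Suspect sample variance s_c^2 = 0.031767
Pooled variance = ((n_s-1)*s_s^2 + (n_c-1)*s_c^2) / (n_s + n_c - 2) = 0.054605
Pooled SD = sqrt(0.054605) = 0.233677
Mean difference = 0.022143
|d| = |0.022143| / 0.233677 = 0.095

0.095


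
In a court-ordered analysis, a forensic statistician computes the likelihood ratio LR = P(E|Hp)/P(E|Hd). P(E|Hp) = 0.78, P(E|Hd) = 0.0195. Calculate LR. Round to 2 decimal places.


Likelihood ratio calculation:
LR = P(E|Hp) / P(E|Hd)
LR = 0.78 / 0.0195
LR = 40.00

40.00


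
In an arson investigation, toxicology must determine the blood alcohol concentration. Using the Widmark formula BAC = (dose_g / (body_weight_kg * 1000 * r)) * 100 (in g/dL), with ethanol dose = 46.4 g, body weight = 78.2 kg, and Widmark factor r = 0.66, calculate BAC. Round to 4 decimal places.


Applying the Widmark formula:
BAC = (dose_g / (body_wt * 1000 * r)) * 100
Denominator = 78.2 * 1000 * 0.66 = 51612
BAC = (46.4 / 51612) * 100
BAC = 0.0899 g/dL

0.0899


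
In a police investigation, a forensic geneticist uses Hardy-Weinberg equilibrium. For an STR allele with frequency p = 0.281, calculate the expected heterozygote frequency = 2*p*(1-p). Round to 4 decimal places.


Hardy-Weinberg heterozygote frequency:
q = 1 - p = 1 - 0.281 = 0.719
2pq = 2 * 0.281 * 0.719 = 0.4041

0.4041


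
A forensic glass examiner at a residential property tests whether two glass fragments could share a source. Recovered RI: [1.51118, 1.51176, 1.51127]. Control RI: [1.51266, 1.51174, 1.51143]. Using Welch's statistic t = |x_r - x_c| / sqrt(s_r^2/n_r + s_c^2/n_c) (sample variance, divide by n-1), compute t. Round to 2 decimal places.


Welch's t-criterion for glass RI comparison:
Recovered mean = sum / n_r = 4.53421 / 3 = 1.5114033
Control mean = sum / n_c = 4.53583 / 3 = 1.5119433
Recovered sample variance s_r^2 = 9.74333e-08
Control sample variance s_c^2 = 4.09233e-07
Welch SE (unpooled) = sqrt(s_r^2/n_r + s_c^2/n_c) = sqrt(3.24778e-08 + 1.36411e-07) = sqrt(1.68889e-07) = 0.000410961
|mean_r - mean_c| = 0.00054
t = 0.00054 / 0.000410961 = 1.31

1.31


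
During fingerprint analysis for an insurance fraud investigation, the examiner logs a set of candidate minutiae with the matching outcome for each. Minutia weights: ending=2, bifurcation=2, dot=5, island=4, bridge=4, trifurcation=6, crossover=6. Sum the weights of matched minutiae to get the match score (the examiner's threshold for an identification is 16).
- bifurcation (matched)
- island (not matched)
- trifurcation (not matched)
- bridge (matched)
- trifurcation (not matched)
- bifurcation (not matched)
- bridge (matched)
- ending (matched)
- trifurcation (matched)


Weighted minutiae match score:
  bifurcation: matched, +2 (running total 2)
  island: not matched, +0
  trifurcation: not matched, +0
  bridge: matched, +4 (running total 6)
  trifurcation: not matched, +0
  bifurcation: not matched, +0
  bridge: matched, +4 (running total 10)
  ending: matched, +2 (running total 12)
  trifurcation: matched, +6 (running total 18)
Total score = 18
Threshold = 16; verdict = identification

18


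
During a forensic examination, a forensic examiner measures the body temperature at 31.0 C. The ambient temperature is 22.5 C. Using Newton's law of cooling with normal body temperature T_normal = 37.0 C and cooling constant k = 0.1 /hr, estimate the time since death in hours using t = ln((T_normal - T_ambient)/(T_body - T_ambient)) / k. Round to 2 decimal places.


Using Newton's law of cooling:
t = ln((T_normal - T_ambient) / (T_body - T_ambient)) / k
T_normal - T_ambient = 14.5
T_body - T_ambient = 8.5
Ratio = 1.705882
ln(ratio) = 0.534082
t = 0.534082 / 0.1 = 5.34 hours

5.34


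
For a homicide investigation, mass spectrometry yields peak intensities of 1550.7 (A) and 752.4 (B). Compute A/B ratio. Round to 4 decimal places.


Spectral peak ratio:
Peak A = 1550.7 counts
Peak B = 752.4 counts
Ratio = 1550.7 / 752.4 = 2.0610

2.0610


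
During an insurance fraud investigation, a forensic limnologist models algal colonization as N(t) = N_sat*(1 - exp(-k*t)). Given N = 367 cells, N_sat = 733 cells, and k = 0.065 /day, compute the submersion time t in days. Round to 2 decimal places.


PMSI from diatom colonization curve:
N / N_sat = 367 / 733 = 0.500682
1 - N/N_sat = 0.499318
ln(1 - N/N_sat) = -0.694512
t = -ln(1 - N/N_sat) / k = -(-0.694512) / 0.065 = 10.68 days

10.68


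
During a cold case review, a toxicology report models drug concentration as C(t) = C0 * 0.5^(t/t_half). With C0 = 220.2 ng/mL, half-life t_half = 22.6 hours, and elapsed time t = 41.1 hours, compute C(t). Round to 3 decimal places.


Drug concentration decay:
Number of half-lives = t / t_half = 41.1 / 22.6 = 1.818584
Decay factor = 0.5^1.818584 = 0.28349909
C(t) = 220.2 * 0.28349909 = 62.426 ng/mL

62.426


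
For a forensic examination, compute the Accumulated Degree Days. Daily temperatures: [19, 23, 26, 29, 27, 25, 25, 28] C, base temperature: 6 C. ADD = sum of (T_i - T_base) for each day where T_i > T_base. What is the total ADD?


Computing ADD day by day:
Day 1: max(0, 19 - 6) = 13
Day 2: max(0, 23 - 6) = 17
Day 3: max(0, 26 - 6) = 20
Day 4: max(0, 29 - 6) = 23
Day 5: max(0, 27 - 6) = 21
Day 6: max(0, 25 - 6) = 19
Day 7: max(0, 25 - 6) = 19
Day 8: max(0, 28 - 6) = 22
Total ADD = 154

154


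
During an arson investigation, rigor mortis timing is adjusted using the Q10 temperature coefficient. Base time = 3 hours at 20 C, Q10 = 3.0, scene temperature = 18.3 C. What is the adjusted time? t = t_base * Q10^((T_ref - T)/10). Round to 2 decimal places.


Rigor mortis time adjustment:
Exponent = (T_ref - T_actual) / 10 = (20 - 18.3) / 10 = 0.17
Q10 factor = 3.0^0.17 = 1.20534
t_adjusted = 3 * 1.20534 = 3.62 hours

3.62


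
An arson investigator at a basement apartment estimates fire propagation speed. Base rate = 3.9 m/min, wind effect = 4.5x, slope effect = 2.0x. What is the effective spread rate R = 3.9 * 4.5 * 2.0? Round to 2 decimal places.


Fire spread rate calculation:
R = R0 * wind_factor * slope_factor
= 3.9 * 4.5 * 2.0
= 17.55 * 2.0
= 35.10 m/min

35.10


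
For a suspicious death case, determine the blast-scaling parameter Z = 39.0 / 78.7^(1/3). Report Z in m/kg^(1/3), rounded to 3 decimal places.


Scaled distance calculation:
W^(1/3) = 78.7^(1/3) = 4.285402
Z = R / W^(1/3) = 39.0 / 4.285402
Z = 9.101 m/kg^(1/3)

9.101


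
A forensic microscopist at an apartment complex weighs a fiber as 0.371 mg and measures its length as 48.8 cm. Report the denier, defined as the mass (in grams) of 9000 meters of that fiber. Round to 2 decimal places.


Denier calculation:
Mass in grams = 0.371 mg / 1000 = 0.000371 g
Length in meters = 48.8 cm / 100 = 0.488 m
Linear density = mass / length = 0.000371 / 0.488 = 0.00076025 g/m
Denier = (g/m) * 9000 = 0.00076025 * 9000 = 6.84

6.84


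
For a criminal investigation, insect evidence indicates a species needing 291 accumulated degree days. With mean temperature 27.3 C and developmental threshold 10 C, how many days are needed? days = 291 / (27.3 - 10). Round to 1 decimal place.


Insect development time:
Effective temperature = avg_temp - T_base = 27.3 - 10 = 17.3 C
Days = ADD / effective_temp = 291 / 17.3 = 16.8 days

16.8


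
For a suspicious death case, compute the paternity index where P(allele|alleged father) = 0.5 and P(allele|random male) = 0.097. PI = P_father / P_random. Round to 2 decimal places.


Paternity Index calculation:
PI = P(allele|father) / P(allele|random)
PI = 0.5 / 0.097
PI = 5.15

5.15


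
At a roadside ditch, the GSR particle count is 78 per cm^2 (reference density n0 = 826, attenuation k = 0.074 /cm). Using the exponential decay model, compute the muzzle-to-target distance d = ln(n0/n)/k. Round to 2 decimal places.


GSR distance calculation:
n0/n = 826 / 78 = 10.589744
ln(n0/n) = 2.359886
d = 2.359886 / 0.074 = 31.89 cm

31.89


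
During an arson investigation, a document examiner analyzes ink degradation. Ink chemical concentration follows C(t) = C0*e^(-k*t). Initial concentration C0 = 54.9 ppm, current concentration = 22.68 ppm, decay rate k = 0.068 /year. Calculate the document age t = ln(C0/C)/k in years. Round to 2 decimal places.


Document age estimation:
C0/C = 54.9 / 22.68 = 2.420635
ln(C0/C) = 0.88403
t = 0.88403 / 0.068 = 13.00 years

13.00


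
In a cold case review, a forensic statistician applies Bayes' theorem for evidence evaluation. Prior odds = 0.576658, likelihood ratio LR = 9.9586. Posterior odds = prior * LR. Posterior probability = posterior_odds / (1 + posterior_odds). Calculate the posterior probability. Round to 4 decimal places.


Bayesian evidence evaluation:
Posterior odds = prior_odds * LR = 0.576658 * 9.9586 = 5.742706
Posterior probability = posterior_odds / (1 + posterior_odds)
= 5.742706 / (1 + 5.742706)
= 5.742706 / 6.742706
= 0.8517

0.8517
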